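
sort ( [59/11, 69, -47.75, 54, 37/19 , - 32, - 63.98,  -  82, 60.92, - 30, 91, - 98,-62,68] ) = [ - 98, - 82, - 63.98, - 62, - 47.75 , - 32, - 30,37/19,59/11,54,60.92,68,69,91]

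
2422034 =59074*41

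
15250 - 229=15021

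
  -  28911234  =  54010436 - 82921670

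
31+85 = 116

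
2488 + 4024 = 6512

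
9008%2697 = 917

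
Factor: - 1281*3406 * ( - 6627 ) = 2^1*3^2*7^1*13^1*47^2 * 61^1*131^1  =  28914170922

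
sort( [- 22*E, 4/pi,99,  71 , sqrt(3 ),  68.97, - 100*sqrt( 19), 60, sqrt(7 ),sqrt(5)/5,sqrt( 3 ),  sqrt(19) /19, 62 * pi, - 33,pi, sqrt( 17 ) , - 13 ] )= [ - 100*sqrt( 19 ),-22*E, - 33, - 13, sqrt( 19)/19 , sqrt(5 )/5,  4/pi,sqrt(3 ) , sqrt(3), sqrt( 7),pi , sqrt( 17 ),60, 68.97, 71, 99,62 * pi]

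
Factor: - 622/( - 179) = 2^1*179^(-1)*311^1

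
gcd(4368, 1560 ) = 312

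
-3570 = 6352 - 9922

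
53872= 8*6734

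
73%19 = 16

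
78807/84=938 + 5/28=938.18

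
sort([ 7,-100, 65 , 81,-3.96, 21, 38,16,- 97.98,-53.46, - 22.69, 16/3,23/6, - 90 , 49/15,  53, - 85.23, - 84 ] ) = [ - 100,-97.98,-90, - 85.23, -84, - 53.46, - 22.69,  -  3.96,49/15, 23/6,16/3,7,16,21, 38,53 , 65 , 81 ] 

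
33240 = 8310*4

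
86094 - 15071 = 71023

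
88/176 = 1/2= 0.50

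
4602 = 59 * 78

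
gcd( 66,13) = 1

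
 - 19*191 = -3629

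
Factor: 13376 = 2^6*11^1*19^1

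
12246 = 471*26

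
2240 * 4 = 8960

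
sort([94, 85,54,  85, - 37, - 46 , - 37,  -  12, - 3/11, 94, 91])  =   [ - 46, - 37,-37, - 12, - 3/11, 54 , 85, 85, 91, 94, 94 ] 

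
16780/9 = 1864 + 4/9  =  1864.44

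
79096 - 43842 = 35254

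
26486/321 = 26486/321 = 82.51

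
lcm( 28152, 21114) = 84456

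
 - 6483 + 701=-5782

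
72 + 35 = 107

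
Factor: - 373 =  - 373^1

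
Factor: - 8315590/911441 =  - 2^1*5^1 * 29^( - 1)*53^( - 1 ) *593^(- 1 )*831559^1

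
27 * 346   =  9342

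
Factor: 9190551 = 3^1 * 107^1*28631^1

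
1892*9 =17028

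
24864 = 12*2072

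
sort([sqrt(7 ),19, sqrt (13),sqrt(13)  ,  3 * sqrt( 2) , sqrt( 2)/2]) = [ sqrt(2)/2,sqrt( 7 ), sqrt( 13 ),sqrt(13 ), 3*sqrt ( 2), 19] 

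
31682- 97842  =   - 66160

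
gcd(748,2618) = 374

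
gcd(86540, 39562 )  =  2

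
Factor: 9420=2^2*3^1 * 5^1*157^1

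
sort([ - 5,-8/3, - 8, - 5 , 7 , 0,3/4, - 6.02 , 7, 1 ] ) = [ - 8  , - 6.02, - 5, - 5, - 8/3, 0,3/4, 1, 7, 7 ]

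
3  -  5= -2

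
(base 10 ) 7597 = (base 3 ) 101102101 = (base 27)aba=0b1110110101101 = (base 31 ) 7s2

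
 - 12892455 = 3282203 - 16174658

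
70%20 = 10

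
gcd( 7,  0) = 7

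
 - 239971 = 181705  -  421676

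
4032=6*672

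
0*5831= 0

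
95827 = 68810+27017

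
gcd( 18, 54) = 18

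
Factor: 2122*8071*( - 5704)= - 97690480048 = - 2^4*7^1*23^1*31^1*1061^1*1153^1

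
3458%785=318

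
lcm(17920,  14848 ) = 519680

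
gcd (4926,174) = 6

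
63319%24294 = 14731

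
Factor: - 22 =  - 2^1 * 11^1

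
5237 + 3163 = 8400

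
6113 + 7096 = 13209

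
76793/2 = 76793/2 = 38396.50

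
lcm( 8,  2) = 8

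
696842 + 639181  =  1336023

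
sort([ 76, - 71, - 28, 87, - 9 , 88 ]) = [  -  71, - 28, - 9, 76,87,88] 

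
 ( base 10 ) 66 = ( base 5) 231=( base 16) 42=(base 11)60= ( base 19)39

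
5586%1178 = 874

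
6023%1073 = 658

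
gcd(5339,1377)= 1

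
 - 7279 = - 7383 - - 104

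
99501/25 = 99501/25 =3980.04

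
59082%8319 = 849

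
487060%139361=68977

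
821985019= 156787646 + 665197373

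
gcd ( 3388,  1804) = 44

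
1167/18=64 + 5/6 = 64.83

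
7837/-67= - 7837/67= - 116.97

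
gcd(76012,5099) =1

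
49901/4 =49901/4 =12475.25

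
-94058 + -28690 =- 122748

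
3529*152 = 536408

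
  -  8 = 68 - 76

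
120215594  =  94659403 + 25556191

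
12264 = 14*876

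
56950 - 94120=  - 37170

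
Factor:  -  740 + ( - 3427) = -4167 = - 3^2*463^1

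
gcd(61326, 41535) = 9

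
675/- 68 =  - 675/68 = - 9.93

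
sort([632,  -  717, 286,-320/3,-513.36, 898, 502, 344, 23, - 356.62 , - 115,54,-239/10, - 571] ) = [ - 717, - 571, - 513.36, - 356.62 ,-115, - 320/3,-239/10, 23,54,  286 , 344, 502, 632, 898] 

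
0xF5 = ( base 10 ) 245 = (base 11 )203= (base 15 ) 115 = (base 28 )8l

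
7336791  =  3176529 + 4160262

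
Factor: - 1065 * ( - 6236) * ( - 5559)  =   - 2^2*3^2*5^1*17^1*71^1*109^1 * 1559^1 = - 36919209060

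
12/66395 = 12/66395=0.00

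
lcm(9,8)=72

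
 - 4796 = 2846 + -7642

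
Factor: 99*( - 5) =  - 3^2*5^1*11^1=   - 495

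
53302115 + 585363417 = 638665532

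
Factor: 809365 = 5^1*161873^1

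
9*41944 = 377496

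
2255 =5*451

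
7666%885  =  586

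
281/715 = 281/715 = 0.39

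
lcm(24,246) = 984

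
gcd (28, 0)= 28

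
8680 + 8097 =16777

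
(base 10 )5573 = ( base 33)53T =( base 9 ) 7572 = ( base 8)12705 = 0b1010111000101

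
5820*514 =2991480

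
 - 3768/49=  - 77 + 5/49 = - 76.90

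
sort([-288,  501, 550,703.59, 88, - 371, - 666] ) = [ - 666, - 371, - 288, 88 , 501, 550, 703.59]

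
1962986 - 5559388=  -  3596402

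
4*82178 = 328712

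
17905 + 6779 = 24684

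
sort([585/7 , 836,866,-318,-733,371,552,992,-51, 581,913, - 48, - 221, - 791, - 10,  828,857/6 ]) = [  -  791, - 733,-318, - 221,- 51,-48,-10,585/7,857/6,371 , 552,581,828,836, 866, 913,  992]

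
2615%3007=2615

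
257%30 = 17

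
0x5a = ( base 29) 33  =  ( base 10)90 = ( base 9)110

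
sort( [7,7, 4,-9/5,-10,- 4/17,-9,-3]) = [ - 10, - 9,-3,- 9/5,-4/17,  4, 7,7 ]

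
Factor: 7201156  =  2^2*743^1  *2423^1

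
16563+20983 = 37546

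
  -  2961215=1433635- 4394850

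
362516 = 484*749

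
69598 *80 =5567840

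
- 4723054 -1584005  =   - 6307059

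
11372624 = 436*26084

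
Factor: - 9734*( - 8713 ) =2^1*31^1* 157^1*8713^1 = 84812342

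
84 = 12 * 7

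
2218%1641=577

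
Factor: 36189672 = 2^3*3^1* 23^1  *  53^1 *1237^1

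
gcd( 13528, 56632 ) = 8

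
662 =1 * 662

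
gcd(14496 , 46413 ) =3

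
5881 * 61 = 358741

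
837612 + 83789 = 921401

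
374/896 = 187/448 = 0.42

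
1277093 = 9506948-8229855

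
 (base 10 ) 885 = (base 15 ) 3E0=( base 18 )2D3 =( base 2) 1101110101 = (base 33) qr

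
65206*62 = 4042772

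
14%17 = 14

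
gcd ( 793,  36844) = 61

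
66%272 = 66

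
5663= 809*7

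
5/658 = 5/658 = 0.01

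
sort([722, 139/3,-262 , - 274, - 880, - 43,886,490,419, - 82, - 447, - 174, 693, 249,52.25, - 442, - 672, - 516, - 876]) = [ - 880 , - 876,- 672, - 516, - 447, - 442, - 274,- 262, - 174, - 82, - 43,139/3,52.25,249, 419,490,693,722,886 ]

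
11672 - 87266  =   - 75594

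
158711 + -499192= - 340481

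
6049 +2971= 9020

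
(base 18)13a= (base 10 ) 388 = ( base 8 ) 604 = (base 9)471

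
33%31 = 2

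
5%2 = 1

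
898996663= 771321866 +127674797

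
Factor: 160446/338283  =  286/603 = 2^1*3^( - 2 ) * 11^1*13^1*67^( - 1) 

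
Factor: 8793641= 17^1*29^1 * 17837^1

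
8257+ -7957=300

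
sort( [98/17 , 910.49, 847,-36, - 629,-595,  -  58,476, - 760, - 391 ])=[-760,-629, - 595,-391,-58,-36, 98/17 , 476,847,  910.49]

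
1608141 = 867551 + 740590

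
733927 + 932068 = 1665995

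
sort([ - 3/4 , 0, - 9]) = [ - 9, - 3/4, 0 ] 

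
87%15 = 12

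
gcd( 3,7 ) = 1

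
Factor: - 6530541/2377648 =  -  2^( - 4)*3^1*7^(  -  1)*13^(-1)*23^( -1 )*71^( -1)*193^1*11279^1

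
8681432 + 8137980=16819412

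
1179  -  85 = 1094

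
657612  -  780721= - 123109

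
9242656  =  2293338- - 6949318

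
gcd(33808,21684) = 4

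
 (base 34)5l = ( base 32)5v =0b10111111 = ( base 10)191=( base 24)7n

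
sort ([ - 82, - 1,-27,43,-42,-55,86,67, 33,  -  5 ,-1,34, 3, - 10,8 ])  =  [ -82, - 55,-42 , - 27, - 10, -5  , -1, - 1,3,8,33,34, 43,67,86 ] 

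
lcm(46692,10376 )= 93384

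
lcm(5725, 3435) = 17175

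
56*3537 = 198072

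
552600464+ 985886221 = 1538486685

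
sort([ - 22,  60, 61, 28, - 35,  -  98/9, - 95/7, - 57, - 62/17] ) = [  -  57, - 35, - 22,  -  95/7, - 98/9 , - 62/17, 28,  60,61] 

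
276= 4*69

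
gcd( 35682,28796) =626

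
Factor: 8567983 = 17^2*23^1 *1289^1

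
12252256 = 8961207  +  3291049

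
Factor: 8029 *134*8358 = 2^2*3^1*7^2 * 31^1*37^1 * 67^1*199^1=8992255188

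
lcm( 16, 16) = 16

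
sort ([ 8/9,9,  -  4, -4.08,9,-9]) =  [ - 9, - 4.08, - 4,8/9,9, 9]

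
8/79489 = 8/79489 = 0.00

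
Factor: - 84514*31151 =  - 2632695614 = -2^1*31151^1 * 42257^1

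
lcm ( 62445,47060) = 3247140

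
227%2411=227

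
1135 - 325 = 810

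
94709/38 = 2492  +  13/38= 2492.34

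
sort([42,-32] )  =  [ - 32,42]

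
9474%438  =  276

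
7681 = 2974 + 4707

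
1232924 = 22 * 56042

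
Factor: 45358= 2^1*22679^1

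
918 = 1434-516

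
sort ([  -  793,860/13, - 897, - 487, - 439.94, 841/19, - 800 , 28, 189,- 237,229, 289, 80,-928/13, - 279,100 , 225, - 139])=[ - 897, - 800, - 793,-487,  -  439.94, - 279,  -  237, - 139, -928/13 , 28,841/19, 860/13, 80,100,189, 225,229,289 ]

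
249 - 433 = - 184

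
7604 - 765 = 6839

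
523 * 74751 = 39094773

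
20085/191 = 20085/191 = 105.16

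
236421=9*26269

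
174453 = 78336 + 96117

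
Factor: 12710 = 2^1*5^1*31^1*41^1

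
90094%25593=13315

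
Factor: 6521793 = 3^1*163^1*13337^1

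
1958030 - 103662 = 1854368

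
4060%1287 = 199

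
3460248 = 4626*748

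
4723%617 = 404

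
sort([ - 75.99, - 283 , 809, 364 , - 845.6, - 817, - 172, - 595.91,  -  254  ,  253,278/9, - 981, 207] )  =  [- 981, - 845.6, - 817, - 595.91, - 283 , - 254 , - 172, - 75.99, 278/9,207, 253, 364, 809]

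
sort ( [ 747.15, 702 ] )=[702,747.15]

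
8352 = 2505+5847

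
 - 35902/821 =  - 44+ 222/821  =  - 43.73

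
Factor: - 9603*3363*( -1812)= 2^2*3^4*11^1*19^1*59^1*97^1*151^1 = 58518338868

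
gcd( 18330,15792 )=282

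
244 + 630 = 874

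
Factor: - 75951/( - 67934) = 2^ ( - 1)*3^3*29^1*97^1*33967^( - 1 ) 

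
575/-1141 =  - 1  +  566/1141 = - 0.50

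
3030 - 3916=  - 886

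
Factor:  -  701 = - 701^1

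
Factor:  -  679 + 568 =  - 3^1  *  37^1 = -111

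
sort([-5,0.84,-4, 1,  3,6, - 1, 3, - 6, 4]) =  [ - 6, - 5, - 4,-1, 0.84,1,  3,3,  4,  6 ] 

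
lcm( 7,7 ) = 7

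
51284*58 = 2974472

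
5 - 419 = - 414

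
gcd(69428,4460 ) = 4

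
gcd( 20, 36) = 4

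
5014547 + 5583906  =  10598453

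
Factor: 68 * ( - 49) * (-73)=243236 = 2^2 * 7^2*17^1 * 73^1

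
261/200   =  261/200 = 1.30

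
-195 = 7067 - 7262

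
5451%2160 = 1131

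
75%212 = 75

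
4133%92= 85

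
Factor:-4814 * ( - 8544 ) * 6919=284584115904 = 2^6*3^1*11^1*17^1*29^1*37^1 *83^1*89^1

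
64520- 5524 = 58996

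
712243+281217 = 993460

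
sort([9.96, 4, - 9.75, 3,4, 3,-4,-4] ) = [-9.75, - 4,-4, 3,3, 4,4,  9.96] 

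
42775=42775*1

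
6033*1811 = 10925763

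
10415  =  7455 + 2960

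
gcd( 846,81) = 9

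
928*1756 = 1629568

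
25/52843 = 25/52843= 0.00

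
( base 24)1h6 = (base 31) 10t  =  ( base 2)1111011110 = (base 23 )1K1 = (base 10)990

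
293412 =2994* 98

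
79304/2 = 39652  =  39652.00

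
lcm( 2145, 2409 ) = 156585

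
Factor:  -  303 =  - 3^1*101^1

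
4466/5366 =2233/2683=0.83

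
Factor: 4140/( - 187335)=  - 4/181 = -2^2 * 181^(-1)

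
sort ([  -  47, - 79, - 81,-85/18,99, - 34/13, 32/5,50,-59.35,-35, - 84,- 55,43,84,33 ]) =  [ - 84, - 81, - 79,-59.35, - 55, - 47, - 35, - 85/18, - 34/13,32/5, 33,43,50,84, 99] 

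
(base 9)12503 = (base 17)1c2c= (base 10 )8427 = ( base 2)10000011101011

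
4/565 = 4/565 = 0.01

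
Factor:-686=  - 2^1*7^3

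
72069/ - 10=-72069/10 = - 7206.90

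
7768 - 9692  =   - 1924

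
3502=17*206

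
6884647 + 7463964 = 14348611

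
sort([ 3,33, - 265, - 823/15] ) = [- 265, - 823/15, 3,33 ]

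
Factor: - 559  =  -13^1* 43^1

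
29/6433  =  29/6433 = 0.00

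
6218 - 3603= 2615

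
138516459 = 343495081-204978622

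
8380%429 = 229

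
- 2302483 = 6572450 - 8874933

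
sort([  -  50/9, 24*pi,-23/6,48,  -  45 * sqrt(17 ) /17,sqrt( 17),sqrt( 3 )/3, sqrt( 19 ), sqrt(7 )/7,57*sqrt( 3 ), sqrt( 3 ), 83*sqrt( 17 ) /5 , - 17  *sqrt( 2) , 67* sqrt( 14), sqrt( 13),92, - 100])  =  [-100,- 17*sqrt( 2) , - 45*sqrt(17 ) /17,-50/9,- 23/6,sqrt( 7 ) /7 , sqrt( 3 ) /3, sqrt(3 ) , sqrt ( 13),sqrt (17 ),  sqrt( 19 ), 48, 83*sqrt( 17) /5, 24*pi,92 , 57*sqrt( 3 ), 67*sqrt( 14 )]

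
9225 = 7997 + 1228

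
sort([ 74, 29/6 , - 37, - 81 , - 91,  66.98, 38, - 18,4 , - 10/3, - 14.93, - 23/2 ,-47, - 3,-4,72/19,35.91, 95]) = [ - 91, - 81, - 47, - 37, - 18,  -  14.93, - 23/2,-4, - 10/3 , - 3 , 72/19, 4,29/6, 35.91,  38, 66.98 , 74,95 ] 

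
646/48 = 323/24 = 13.46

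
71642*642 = 45994164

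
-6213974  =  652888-6866862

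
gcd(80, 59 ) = 1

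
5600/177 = 31 + 113/177 = 31.64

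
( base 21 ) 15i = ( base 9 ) 686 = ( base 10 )564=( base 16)234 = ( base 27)ko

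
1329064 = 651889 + 677175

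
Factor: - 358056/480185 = -2^3*3^2*5^(-1 ) * 137^( - 1)*701^(-1)*4973^1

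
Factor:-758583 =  - 3^2*7^1*12041^1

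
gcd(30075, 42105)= 6015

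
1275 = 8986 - 7711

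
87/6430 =87/6430  =  0.01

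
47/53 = 47/53 = 0.89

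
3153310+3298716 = 6452026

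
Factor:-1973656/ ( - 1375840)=2^( - 2 )*5^ (-1)*8599^( - 1)*246707^1  =  246707/171980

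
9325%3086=67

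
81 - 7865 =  - 7784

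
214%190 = 24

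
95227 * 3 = 285681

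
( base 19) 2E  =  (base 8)64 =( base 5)202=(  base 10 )52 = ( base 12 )44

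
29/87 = 1/3= 0.33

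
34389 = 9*3821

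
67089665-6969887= 60119778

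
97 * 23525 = 2281925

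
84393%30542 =23309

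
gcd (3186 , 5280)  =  6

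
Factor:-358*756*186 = - 50340528 = - 2^4*3^4*7^1*31^1 * 179^1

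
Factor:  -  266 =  -2^1*7^1 * 19^1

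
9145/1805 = 1829/361 = 5.07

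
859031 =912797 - 53766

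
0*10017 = 0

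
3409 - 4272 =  - 863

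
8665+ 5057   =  13722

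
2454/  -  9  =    -  818/3 = -272.67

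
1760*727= 1279520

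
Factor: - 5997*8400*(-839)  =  42264457200 = 2^4*3^2*5^2*7^1*839^1*1999^1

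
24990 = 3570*7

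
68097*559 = 38066223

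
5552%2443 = 666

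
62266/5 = 12453+1/5= 12453.20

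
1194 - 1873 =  - 679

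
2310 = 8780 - 6470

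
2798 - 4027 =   -  1229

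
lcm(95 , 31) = 2945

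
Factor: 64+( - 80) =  - 16 =-  2^4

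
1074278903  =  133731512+940547391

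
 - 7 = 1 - 8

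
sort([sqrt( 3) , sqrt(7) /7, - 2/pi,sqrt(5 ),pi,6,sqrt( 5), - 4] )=[-4 , - 2/pi,sqrt( 7)/7, sqrt( 3),sqrt( 5), sqrt( 5), pi,6] 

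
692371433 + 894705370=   1587076803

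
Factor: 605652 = 2^2*3^1*41^1*1231^1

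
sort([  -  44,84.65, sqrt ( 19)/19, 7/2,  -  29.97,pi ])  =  [ - 44, - 29.97,sqrt ( 19)/19, pi, 7/2,84.65]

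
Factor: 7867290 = 2^1 * 3^1*5^1*191^1*1373^1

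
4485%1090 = 125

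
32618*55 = 1793990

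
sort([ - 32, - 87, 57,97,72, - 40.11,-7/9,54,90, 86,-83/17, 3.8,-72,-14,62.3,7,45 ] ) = [-87, - 72,  -  40.11,  -  32,-14,-83/17 ,-7/9, 3.8, 7, 45,54,  57,62.3,72 , 86,90,97 ] 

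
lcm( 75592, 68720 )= 755920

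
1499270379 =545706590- - 953563789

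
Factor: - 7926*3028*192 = -4607986176  =  - 2^9 * 3^2* 757^1 * 1321^1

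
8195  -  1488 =6707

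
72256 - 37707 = 34549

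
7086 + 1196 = 8282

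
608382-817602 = - 209220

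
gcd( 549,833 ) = 1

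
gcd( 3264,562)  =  2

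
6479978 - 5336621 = 1143357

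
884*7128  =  6301152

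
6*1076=6456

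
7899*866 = 6840534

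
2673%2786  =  2673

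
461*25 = 11525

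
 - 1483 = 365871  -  367354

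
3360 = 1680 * 2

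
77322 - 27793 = 49529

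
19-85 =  - 66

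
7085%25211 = 7085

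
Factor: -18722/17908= - 2^( - 1)*11^( - 1 )*23^1 = - 23/22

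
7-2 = 5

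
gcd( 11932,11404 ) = 4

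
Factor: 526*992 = 521792 = 2^6 * 31^1*263^1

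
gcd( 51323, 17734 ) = 1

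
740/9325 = 148/1865 = 0.08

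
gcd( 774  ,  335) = 1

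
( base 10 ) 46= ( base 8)56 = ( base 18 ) 2a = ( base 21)24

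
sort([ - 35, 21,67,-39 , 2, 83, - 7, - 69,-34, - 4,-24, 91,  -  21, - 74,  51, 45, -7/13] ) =[ - 74, - 69,-39, - 35,-34, - 24,  -  21,-7, - 4, -7/13, 2, 21,45, 51,67,83 , 91] 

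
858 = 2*429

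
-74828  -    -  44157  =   - 30671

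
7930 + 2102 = 10032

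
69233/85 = 69233/85 =814.51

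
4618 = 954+3664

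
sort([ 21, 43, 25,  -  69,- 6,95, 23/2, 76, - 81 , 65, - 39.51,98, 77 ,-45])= [ - 81,  -  69, - 45, - 39.51,-6 , 23/2,21, 25 , 43, 65, 76,77,95,98 ] 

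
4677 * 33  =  154341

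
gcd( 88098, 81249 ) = 3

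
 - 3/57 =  - 1  +  18/19 = - 0.05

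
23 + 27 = 50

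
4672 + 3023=7695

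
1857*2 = 3714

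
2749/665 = 4 + 89/665 = 4.13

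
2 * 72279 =144558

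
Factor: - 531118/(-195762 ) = 643/237 = 3^(-1 )*79^( - 1)*643^1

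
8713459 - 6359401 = 2354058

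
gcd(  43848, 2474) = 2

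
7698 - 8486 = -788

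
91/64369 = 91/64369 = 0.00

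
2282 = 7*326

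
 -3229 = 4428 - 7657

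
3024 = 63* 48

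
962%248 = 218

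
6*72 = 432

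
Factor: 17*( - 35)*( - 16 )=9520=2^4*5^1*7^1*17^1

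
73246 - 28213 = 45033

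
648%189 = 81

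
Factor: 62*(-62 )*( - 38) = 2^3 *19^1*31^2 = 146072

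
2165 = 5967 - 3802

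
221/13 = 17 = 17.00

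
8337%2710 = 207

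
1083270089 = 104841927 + 978428162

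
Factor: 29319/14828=87/44 = 2^( -2 )*3^1*11^(  -  1)*29^1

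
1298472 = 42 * 30916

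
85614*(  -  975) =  - 83473650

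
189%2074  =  189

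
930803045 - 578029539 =352773506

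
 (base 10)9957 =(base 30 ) B1R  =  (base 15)2e3c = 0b10011011100101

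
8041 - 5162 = 2879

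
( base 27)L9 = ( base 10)576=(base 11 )484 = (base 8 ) 1100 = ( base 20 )18g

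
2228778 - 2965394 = - 736616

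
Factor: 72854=2^1*73^1*499^1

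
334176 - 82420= 251756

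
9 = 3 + 6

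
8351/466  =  17+429/466 = 17.92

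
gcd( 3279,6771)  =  3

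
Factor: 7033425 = 3^1 *5^2*7^1*13397^1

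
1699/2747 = 1699/2747 = 0.62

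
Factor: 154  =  2^1*7^1*11^1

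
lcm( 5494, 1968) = 131856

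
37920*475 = 18012000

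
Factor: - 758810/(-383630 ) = 227^(-1)*449^1=449/227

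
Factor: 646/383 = 2^1*17^1*19^1*383^(- 1 ) 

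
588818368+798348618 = 1387166986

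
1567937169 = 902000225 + 665936944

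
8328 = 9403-1075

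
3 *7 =21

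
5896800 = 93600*63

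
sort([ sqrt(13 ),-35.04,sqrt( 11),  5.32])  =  [ - 35.04,sqrt(11 ),sqrt(13), 5.32] 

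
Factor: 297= 3^3*11^1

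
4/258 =2/129=0.02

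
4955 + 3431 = 8386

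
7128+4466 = 11594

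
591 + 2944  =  3535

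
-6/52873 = - 1 + 52867/52873 = - 0.00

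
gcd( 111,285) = 3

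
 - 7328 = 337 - 7665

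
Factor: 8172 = 2^2 * 3^2 * 227^1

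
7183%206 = 179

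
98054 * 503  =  49321162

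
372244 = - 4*( - 93061)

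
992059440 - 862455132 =129604308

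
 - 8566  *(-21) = 179886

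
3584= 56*64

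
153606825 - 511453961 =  - 357847136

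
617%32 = 9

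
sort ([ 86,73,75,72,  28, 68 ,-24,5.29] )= [ - 24 , 5.29, 28, 68, 72,73 , 75, 86] 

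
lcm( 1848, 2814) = 123816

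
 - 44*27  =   - 1188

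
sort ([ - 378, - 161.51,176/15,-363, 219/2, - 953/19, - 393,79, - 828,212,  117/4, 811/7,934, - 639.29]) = [ - 828, - 639.29, - 393, - 378, - 363, - 161.51, - 953/19, 176/15, 117/4,79, 219/2, 811/7 , 212, 934 ]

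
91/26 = 3 + 1/2 = 3.50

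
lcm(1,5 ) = 5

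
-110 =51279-51389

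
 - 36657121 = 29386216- 66043337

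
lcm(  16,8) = 16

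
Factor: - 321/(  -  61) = 3^1*61^ ( - 1)*107^1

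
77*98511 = 7585347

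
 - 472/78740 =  - 118/19685 = - 0.01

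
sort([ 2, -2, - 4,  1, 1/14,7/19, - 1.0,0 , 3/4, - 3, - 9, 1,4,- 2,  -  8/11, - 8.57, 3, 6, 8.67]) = [ - 9, - 8.57 , - 4, - 3,-2, - 2, - 1.0, - 8/11,  0,1/14,7/19, 3/4,  1,1,  2, 3,4,6, 8.67]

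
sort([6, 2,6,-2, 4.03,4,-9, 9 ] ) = [-9, - 2,2,4,4.03,6, 6, 9] 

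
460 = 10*46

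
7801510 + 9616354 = 17417864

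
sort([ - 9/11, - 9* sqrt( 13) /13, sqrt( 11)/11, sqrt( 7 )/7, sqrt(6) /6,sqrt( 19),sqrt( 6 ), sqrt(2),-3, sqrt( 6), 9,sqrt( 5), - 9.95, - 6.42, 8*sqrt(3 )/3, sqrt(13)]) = [ - 9.95, - 6.42,  -  3, - 9 *sqrt(13)/13, - 9/11, sqrt( 11 )/11,sqrt( 7)/7, sqrt( 6) /6,sqrt(2), sqrt( 5), sqrt( 6),sqrt(6 ), sqrt ( 13), sqrt(19), 8*sqrt( 3)/3, 9] 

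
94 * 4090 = 384460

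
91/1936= 91/1936 = 0.05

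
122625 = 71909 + 50716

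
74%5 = 4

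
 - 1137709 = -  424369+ -713340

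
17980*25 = 449500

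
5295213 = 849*6237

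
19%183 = 19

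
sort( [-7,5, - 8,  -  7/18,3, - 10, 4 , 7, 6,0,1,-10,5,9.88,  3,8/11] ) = [-10 ,-10, - 8,-7, - 7/18,0,8/11, 1,3,3, 4,5,5,  6,7, 9.88] 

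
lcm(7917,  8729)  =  340431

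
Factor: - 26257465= -5^1*13^1 *31^1*83^1*157^1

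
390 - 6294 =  - 5904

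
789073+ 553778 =1342851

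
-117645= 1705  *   ( - 69 ) 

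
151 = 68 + 83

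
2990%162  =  74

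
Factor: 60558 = 2^1*3^1*10093^1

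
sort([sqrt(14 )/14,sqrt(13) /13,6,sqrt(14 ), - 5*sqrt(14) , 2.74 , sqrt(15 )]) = [ - 5*sqrt(14),  sqrt(14) /14, sqrt( 13 ) /13, 2.74 , sqrt(14), sqrt(15), 6] 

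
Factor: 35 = 5^1*7^1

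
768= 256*3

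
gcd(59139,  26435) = 1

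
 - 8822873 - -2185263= - 6637610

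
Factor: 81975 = 3^1*5^2 * 1093^1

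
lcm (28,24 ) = 168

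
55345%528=433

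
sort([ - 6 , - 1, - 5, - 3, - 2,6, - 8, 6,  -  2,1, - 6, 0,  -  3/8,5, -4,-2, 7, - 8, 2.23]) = [ - 8, - 8, - 6,-6, - 5, - 4, - 3,- 2, - 2, -2,-1, - 3/8,0 , 1,2.23,5, 6, 6, 7 ] 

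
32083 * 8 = 256664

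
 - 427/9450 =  - 61/1350 = - 0.05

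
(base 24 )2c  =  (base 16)3c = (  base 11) 55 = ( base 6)140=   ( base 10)60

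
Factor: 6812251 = 139^1*49009^1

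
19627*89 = 1746803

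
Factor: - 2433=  - 3^1*811^1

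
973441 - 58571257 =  - 57597816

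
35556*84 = 2986704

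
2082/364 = 5  +  131/182 = 5.72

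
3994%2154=1840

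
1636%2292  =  1636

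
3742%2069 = 1673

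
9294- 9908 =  - 614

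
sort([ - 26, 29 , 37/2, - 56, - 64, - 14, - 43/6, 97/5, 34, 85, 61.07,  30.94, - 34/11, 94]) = [ - 64, - 56, - 26, - 14, - 43/6 , -34/11,  37/2,  97/5,  29, 30.94, 34,  61.07, 85, 94 ] 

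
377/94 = 4+1/94 = 4.01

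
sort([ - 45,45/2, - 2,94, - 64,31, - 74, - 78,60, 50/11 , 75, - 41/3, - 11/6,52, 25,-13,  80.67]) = [- 78, - 74, - 64, - 45,-41/3,  -  13,-2,-11/6, 50/11,45/2,25,31, 52, 60,75,80.67 , 94]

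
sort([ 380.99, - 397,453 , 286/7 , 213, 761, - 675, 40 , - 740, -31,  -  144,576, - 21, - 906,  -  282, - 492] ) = [ - 906, - 740, - 675, - 492, - 397, - 282, - 144, - 31, - 21, 40,  286/7, 213,380.99, 453,576, 761] 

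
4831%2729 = 2102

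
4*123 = 492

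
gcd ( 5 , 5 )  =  5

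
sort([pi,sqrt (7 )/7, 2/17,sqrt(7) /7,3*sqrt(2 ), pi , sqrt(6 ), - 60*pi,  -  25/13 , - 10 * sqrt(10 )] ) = [-60*pi, - 10 * sqrt(10 ), - 25/13,2/17 , sqrt(7 ) /7,sqrt( 7 ) /7 , sqrt(6 ),pi, pi , 3 *sqrt( 2)] 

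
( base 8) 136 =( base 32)2u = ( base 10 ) 94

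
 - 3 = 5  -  8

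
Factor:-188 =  - 2^2*47^1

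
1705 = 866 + 839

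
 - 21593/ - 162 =133 + 47/162 = 133.29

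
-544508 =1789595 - 2334103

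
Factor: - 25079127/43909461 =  - 8359709/14636487 = - 3^( - 1)*23^(-1)*2749^1*3041^1*212123^ (-1 ) 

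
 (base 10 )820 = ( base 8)1464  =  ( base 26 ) 15E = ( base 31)QE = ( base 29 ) S8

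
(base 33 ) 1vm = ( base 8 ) 4126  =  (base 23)40i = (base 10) 2134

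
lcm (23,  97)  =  2231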